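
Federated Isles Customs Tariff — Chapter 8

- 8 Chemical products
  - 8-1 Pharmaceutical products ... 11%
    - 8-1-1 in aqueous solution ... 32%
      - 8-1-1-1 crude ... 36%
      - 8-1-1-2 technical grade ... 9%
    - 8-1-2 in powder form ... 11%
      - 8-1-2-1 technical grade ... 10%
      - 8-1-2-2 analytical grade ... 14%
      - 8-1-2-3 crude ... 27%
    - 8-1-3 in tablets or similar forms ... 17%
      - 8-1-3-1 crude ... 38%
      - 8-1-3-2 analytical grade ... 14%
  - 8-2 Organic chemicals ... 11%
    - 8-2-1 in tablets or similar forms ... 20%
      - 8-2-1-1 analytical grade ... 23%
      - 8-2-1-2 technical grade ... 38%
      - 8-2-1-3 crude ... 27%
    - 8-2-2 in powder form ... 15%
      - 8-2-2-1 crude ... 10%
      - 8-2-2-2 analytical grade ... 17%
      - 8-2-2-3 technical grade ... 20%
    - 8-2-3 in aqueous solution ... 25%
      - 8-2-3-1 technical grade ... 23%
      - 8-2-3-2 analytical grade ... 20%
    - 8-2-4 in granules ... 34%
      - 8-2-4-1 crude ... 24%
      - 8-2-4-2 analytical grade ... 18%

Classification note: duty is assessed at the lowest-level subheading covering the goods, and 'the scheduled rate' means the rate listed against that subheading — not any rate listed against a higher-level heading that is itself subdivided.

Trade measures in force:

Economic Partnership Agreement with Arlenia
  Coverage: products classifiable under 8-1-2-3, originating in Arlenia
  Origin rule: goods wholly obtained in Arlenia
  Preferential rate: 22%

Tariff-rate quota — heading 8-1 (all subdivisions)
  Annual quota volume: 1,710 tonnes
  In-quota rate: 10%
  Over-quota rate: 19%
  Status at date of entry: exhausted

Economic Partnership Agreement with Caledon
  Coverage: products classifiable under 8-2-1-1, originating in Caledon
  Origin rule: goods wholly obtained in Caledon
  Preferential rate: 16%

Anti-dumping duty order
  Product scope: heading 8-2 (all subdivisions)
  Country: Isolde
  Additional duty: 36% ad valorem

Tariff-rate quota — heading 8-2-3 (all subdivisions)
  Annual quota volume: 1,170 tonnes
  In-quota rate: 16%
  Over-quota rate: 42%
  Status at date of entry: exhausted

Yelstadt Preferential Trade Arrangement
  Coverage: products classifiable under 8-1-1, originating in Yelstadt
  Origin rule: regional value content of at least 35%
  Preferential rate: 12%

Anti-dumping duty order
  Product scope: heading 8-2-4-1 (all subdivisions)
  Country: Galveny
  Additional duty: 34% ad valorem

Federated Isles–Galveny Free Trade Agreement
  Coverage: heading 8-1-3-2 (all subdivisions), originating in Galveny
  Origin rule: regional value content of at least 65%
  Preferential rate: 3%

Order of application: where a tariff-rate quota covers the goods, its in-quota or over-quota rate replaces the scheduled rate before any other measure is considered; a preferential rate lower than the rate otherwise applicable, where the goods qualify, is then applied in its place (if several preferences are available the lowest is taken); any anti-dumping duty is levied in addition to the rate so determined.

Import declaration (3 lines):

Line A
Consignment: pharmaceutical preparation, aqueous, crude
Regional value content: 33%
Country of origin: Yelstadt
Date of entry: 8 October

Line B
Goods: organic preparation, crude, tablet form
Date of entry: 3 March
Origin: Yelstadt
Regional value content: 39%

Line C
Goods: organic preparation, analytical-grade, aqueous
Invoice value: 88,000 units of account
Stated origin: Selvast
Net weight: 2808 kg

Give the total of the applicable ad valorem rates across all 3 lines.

88%

Line A: pharmaceutical → 8-1; aqueous → 8-1-1; crude → 8-1-1-1. Scheduled 36%. quota on 8-1 exhausted → over-quota 19%; Yelstadt agreement on 8-1-1: RVC < 35%. → 19%.
Line B: organic → 8-2; tablet form → 8-2-1; crude → 8-2-1-3. Scheduled 27%. Yelstadt agreement on 8-1-1: 8-2-1-3 not covered. → 27%.
Line C: organic → 8-2; aqueous → 8-2-3; analytical-grade → 8-2-3-2. Scheduled 20%. quota on 8-2-3 exhausted → over-quota 42%. → 42%.
Sum: 19% + 27% + 42% = 88%.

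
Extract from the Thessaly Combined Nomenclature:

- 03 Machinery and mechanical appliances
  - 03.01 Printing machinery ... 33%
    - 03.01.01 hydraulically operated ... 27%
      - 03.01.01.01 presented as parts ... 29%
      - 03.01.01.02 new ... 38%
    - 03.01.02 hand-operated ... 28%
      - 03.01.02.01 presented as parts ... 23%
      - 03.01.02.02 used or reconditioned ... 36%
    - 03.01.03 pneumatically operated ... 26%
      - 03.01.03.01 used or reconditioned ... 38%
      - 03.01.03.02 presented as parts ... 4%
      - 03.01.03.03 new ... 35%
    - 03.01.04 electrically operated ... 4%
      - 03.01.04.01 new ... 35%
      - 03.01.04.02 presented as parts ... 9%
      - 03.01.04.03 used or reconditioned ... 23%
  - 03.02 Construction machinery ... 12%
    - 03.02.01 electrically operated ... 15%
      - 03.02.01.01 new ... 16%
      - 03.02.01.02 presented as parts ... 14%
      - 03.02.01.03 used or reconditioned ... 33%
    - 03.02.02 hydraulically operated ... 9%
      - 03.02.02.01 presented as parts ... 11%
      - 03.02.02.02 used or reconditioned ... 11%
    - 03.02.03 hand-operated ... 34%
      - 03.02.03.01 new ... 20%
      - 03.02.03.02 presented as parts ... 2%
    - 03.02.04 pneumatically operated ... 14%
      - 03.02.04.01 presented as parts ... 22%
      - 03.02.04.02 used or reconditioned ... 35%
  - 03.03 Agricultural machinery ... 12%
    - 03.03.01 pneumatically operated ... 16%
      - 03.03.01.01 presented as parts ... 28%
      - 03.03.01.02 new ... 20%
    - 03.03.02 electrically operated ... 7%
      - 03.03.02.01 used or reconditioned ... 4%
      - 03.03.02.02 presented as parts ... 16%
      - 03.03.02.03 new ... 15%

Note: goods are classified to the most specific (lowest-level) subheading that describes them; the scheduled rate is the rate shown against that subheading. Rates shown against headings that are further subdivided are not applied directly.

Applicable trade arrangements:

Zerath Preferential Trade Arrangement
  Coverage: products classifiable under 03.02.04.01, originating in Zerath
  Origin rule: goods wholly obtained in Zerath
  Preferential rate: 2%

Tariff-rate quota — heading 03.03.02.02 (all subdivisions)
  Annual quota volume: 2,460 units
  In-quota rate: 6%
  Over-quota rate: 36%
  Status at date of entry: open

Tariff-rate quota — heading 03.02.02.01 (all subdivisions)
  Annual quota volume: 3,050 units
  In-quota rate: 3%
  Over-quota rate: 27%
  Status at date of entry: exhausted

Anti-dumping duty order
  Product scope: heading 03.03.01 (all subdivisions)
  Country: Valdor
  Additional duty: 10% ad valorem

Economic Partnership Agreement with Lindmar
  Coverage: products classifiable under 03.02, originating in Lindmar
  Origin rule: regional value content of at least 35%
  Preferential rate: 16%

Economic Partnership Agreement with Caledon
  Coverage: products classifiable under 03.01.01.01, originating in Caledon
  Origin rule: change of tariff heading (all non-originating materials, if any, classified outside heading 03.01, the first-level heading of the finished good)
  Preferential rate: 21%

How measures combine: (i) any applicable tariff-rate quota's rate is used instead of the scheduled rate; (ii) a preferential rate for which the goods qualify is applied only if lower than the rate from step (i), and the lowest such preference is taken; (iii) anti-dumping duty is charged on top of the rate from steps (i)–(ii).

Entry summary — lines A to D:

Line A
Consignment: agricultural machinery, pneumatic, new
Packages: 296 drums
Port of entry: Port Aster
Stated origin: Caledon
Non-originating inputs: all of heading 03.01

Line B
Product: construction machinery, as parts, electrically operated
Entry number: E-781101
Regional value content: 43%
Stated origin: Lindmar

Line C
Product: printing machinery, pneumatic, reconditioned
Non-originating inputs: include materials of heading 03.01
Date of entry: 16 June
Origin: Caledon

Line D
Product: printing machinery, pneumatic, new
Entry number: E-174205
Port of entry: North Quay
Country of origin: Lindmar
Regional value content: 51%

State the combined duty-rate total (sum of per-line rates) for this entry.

107%

Line A: agricultural → 03.03; pneumatic → 03.03.01; new → 03.03.01.02. Scheduled 20%. Caledon agreement on 03.01.01.01: 03.03.01.02 not covered. → 20%.
Line B: construction → 03.02; electrically operated → 03.02.01; as parts → 03.02.01.02. Scheduled 14%. Lindmar agreement on 03.02: RVC ≥ 35% → 16% available; preference 16% not lower than 14% → no reduction. → 14%.
Line C: printing → 03.01; pneumatic → 03.01.03; reconditioned → 03.01.03.01. Scheduled 38%. Caledon agreement on 03.01.01.01: 03.01.03.01 not covered. → 38%.
Line D: printing → 03.01; pneumatic → 03.01.03; new → 03.01.03.03. Scheduled 35%. Lindmar agreement on 03.02: 03.01.03.03 not covered. → 35%.
Sum: 20% + 14% + 38% + 35% = 107%.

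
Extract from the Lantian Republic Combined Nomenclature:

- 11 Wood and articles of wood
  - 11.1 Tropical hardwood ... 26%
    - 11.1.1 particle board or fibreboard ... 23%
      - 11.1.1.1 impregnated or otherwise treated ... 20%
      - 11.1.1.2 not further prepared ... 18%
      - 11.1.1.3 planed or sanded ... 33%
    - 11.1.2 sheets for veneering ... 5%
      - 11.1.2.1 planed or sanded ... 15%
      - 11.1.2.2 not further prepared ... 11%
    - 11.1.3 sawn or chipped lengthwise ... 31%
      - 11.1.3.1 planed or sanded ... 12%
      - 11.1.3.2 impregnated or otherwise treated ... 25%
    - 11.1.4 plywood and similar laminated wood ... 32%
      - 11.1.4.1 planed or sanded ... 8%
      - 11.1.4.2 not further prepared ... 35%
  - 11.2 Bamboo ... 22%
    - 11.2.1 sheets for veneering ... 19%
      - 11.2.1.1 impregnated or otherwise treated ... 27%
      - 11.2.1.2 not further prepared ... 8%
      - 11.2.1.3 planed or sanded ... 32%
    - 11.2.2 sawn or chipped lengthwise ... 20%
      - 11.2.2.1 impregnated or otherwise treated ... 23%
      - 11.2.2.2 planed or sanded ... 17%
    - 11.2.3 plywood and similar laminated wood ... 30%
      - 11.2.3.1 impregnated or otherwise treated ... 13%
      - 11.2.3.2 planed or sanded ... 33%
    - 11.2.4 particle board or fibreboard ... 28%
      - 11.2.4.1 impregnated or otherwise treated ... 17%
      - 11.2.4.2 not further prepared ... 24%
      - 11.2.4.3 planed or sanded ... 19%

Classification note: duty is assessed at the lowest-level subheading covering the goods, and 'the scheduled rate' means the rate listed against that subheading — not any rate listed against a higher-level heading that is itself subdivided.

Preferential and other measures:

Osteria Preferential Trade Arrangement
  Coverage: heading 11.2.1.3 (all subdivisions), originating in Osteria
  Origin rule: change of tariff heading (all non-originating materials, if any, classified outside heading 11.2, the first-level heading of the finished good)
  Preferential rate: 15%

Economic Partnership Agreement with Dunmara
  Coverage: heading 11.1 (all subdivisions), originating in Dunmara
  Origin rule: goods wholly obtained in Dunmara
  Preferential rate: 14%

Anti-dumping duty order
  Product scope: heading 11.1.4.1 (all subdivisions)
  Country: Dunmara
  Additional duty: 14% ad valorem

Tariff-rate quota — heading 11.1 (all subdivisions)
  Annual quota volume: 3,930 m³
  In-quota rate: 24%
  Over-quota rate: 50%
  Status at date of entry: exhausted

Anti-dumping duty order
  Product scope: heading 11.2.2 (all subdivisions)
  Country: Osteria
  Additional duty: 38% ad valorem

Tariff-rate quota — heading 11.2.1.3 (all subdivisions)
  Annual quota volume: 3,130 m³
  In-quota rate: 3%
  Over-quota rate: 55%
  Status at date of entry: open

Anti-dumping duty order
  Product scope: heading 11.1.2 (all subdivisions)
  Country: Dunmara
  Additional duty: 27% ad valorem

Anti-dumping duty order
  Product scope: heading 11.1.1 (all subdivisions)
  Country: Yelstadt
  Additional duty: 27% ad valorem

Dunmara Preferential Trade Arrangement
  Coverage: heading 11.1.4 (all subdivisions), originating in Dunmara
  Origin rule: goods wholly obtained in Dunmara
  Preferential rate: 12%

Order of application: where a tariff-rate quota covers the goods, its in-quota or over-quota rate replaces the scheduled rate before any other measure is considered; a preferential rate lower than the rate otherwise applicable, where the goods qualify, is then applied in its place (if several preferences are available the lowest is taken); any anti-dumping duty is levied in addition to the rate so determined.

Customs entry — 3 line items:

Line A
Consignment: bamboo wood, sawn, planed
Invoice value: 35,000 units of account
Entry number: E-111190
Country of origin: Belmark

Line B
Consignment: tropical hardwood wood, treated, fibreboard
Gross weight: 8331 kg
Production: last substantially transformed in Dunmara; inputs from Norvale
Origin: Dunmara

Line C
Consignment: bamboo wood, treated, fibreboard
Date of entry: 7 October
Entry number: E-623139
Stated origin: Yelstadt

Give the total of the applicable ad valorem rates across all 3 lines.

84%

Line A: bamboo → 11.2; sawn → 11.2.2; planed → 11.2.2.2. Scheduled 17%. No special measure applies. → 17%.
Line B: tropical hardwood → 11.1; fibreboard → 11.1.1; treated → 11.1.1.1. Scheduled 20%. quota on 11.1 exhausted → over-quota 50%; Dunmara agreement on 11.1: not wholly obtained; Dunmara agreement on 11.1.4: 11.1.1.1 not covered. → 50%.
Line C: bamboo → 11.2; fibreboard → 11.2.4; treated → 11.2.4.1. Scheduled 17%. No special measure applies. → 17%.
Sum: 17% + 50% + 17% = 84%.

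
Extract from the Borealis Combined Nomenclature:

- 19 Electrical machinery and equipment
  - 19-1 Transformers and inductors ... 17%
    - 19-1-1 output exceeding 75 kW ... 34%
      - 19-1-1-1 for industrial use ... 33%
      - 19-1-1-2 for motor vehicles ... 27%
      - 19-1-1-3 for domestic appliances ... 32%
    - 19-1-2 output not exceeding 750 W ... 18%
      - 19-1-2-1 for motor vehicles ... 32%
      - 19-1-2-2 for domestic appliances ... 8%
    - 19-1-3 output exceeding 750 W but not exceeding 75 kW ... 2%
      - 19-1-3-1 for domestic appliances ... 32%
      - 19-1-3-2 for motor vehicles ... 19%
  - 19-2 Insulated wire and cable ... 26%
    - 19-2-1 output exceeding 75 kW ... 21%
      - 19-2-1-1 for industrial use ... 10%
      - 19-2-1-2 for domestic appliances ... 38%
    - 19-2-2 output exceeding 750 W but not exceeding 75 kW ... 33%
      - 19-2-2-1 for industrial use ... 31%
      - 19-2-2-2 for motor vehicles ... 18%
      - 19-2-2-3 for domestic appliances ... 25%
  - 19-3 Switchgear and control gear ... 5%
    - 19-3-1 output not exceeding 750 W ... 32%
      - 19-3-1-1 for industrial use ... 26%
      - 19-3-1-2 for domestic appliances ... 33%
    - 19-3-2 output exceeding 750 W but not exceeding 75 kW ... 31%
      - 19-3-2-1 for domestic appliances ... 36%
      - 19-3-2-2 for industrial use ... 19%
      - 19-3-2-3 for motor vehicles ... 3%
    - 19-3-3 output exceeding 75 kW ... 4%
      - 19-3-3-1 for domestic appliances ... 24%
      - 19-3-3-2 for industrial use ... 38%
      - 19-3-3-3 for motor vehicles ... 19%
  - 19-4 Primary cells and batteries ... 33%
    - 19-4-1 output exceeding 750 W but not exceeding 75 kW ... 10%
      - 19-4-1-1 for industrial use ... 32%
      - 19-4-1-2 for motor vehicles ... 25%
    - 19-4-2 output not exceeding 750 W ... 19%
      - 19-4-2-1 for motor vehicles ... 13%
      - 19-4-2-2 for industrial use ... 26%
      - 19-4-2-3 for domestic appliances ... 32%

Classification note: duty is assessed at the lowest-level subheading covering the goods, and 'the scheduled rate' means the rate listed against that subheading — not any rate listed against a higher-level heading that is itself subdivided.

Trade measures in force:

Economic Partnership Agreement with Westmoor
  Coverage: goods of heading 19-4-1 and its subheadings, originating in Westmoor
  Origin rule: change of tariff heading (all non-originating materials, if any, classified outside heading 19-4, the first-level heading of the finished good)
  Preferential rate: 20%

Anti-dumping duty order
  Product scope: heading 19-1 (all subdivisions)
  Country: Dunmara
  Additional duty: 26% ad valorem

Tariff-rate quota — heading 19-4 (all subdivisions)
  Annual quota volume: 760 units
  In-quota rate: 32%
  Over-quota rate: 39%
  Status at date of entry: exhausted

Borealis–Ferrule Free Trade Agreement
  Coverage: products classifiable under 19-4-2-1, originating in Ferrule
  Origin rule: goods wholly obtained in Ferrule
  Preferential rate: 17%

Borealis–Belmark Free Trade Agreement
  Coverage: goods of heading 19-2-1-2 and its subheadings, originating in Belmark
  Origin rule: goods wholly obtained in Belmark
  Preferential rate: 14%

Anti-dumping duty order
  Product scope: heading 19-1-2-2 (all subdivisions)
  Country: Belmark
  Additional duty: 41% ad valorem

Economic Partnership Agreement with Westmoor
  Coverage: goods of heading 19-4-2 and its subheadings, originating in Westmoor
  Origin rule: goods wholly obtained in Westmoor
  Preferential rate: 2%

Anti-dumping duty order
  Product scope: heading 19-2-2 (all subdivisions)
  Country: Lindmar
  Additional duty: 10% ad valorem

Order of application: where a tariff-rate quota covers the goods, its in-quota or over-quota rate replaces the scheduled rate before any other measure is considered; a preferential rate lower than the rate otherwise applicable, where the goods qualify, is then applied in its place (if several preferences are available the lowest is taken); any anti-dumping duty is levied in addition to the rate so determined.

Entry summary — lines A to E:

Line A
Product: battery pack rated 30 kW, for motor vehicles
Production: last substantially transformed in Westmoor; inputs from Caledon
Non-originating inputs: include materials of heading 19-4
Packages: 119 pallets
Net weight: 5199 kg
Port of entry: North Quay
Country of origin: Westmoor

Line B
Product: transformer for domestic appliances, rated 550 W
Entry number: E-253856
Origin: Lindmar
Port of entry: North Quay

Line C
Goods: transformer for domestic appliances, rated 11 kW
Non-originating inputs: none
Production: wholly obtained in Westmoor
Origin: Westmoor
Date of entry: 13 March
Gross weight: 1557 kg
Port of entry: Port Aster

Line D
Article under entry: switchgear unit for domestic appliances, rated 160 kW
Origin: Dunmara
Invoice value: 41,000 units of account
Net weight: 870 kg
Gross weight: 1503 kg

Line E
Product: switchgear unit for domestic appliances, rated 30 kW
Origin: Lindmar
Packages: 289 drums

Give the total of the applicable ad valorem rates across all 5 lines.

Line A: battery pack → 19-4; rated 30 kW → 19-4-1; for motor vehicles → 19-4-1-2. Scheduled 25%. quota on 19-4 exhausted → over-quota 39%; Westmoor agreement on 19-4-1: CTH not met; Westmoor agreement on 19-4-2: 19-4-1-2 not covered. → 39%.
Line B: transformer → 19-1; rated 550 W → 19-1-2; for domestic appliances → 19-1-2-2. Scheduled 8%. No special measure applies. → 8%.
Line C: transformer → 19-1; rated 11 kW → 19-1-3; for domestic appliances → 19-1-3-1. Scheduled 32%. Westmoor agreement on 19-4-1: 19-1-3-1 not covered; Westmoor agreement on 19-4-2: 19-1-3-1 not covered. → 32%.
Line D: switchgear unit → 19-3; rated 160 kW → 19-3-3; for domestic appliances → 19-3-3-1. Scheduled 24%. No special measure applies. → 24%.
Line E: switchgear unit → 19-3; rated 30 kW → 19-3-2; for domestic appliances → 19-3-2-1. Scheduled 36%. No special measure applies. → 36%.
Sum: 39% + 8% + 32% + 24% + 36% = 139%.

139%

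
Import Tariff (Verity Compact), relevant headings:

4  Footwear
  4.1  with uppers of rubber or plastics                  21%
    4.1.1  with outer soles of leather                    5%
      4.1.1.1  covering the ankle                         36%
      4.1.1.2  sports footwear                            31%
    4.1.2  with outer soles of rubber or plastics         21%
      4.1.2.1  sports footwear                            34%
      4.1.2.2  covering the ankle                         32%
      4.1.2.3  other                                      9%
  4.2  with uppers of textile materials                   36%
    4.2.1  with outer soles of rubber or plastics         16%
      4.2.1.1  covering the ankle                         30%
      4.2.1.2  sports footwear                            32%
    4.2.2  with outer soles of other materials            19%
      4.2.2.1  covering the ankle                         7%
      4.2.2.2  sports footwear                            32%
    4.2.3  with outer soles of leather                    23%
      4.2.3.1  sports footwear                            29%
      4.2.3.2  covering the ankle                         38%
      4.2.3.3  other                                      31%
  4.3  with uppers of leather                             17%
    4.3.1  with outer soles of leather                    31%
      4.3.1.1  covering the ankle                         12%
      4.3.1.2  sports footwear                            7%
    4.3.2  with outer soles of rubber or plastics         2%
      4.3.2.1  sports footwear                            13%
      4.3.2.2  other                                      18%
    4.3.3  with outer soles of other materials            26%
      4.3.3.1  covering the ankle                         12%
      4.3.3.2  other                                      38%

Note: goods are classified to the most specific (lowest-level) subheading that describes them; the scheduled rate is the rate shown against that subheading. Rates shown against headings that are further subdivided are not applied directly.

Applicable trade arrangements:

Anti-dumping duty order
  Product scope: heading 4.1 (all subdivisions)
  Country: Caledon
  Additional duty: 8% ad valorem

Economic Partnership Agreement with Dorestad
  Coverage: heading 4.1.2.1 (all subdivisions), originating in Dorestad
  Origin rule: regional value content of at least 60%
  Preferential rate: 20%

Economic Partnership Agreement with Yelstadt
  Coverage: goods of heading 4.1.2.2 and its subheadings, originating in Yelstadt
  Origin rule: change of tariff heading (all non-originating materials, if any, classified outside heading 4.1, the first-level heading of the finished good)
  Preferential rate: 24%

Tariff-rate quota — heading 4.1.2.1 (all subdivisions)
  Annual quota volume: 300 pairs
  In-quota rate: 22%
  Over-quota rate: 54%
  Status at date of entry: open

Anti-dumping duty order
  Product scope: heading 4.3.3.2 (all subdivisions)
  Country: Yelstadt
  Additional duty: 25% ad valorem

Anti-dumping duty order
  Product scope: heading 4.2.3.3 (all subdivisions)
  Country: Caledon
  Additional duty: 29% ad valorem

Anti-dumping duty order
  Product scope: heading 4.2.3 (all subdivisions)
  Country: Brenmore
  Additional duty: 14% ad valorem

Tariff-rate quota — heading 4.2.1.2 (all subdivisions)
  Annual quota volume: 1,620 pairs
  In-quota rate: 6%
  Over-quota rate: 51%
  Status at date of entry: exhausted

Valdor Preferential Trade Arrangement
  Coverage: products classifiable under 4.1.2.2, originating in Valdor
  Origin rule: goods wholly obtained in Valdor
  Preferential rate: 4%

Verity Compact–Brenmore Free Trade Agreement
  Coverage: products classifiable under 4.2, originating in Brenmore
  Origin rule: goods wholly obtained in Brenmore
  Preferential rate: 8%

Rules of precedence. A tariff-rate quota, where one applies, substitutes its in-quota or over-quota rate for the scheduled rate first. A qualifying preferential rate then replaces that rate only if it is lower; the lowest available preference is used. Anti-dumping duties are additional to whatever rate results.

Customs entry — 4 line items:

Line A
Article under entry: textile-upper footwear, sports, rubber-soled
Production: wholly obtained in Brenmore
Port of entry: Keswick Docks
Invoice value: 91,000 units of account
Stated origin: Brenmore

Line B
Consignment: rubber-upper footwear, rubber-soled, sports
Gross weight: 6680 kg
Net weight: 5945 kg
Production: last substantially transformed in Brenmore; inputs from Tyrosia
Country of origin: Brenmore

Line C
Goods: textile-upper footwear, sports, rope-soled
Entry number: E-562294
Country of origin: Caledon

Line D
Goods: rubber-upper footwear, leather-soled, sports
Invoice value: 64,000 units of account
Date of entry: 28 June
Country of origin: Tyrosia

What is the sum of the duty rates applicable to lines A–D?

93%

Line A: textile-upper → 4.2; rubber-soled → 4.2.1; sports → 4.2.1.2. Scheduled 32%. quota on 4.2.1.2 exhausted → over-quota 51%; Brenmore agreement on 4.2: wholly obtained → 8% available; preferential 8%. → 8%.
Line B: rubber-upper → 4.1; rubber-soled → 4.1.2; sports → 4.1.2.1. Scheduled 34%. quota on 4.1.2.1 open → in-quota 22%; Brenmore agreement on 4.2: 4.1.2.1 not covered. → 22%.
Line C: textile-upper → 4.2; rope-soled → 4.2.2; sports → 4.2.2.2. Scheduled 32%. No special measure applies. → 32%.
Line D: rubber-upper → 4.1; leather-soled → 4.1.1; sports → 4.1.1.2. Scheduled 31%. No special measure applies. → 31%.
Sum: 8% + 22% + 32% + 31% = 93%.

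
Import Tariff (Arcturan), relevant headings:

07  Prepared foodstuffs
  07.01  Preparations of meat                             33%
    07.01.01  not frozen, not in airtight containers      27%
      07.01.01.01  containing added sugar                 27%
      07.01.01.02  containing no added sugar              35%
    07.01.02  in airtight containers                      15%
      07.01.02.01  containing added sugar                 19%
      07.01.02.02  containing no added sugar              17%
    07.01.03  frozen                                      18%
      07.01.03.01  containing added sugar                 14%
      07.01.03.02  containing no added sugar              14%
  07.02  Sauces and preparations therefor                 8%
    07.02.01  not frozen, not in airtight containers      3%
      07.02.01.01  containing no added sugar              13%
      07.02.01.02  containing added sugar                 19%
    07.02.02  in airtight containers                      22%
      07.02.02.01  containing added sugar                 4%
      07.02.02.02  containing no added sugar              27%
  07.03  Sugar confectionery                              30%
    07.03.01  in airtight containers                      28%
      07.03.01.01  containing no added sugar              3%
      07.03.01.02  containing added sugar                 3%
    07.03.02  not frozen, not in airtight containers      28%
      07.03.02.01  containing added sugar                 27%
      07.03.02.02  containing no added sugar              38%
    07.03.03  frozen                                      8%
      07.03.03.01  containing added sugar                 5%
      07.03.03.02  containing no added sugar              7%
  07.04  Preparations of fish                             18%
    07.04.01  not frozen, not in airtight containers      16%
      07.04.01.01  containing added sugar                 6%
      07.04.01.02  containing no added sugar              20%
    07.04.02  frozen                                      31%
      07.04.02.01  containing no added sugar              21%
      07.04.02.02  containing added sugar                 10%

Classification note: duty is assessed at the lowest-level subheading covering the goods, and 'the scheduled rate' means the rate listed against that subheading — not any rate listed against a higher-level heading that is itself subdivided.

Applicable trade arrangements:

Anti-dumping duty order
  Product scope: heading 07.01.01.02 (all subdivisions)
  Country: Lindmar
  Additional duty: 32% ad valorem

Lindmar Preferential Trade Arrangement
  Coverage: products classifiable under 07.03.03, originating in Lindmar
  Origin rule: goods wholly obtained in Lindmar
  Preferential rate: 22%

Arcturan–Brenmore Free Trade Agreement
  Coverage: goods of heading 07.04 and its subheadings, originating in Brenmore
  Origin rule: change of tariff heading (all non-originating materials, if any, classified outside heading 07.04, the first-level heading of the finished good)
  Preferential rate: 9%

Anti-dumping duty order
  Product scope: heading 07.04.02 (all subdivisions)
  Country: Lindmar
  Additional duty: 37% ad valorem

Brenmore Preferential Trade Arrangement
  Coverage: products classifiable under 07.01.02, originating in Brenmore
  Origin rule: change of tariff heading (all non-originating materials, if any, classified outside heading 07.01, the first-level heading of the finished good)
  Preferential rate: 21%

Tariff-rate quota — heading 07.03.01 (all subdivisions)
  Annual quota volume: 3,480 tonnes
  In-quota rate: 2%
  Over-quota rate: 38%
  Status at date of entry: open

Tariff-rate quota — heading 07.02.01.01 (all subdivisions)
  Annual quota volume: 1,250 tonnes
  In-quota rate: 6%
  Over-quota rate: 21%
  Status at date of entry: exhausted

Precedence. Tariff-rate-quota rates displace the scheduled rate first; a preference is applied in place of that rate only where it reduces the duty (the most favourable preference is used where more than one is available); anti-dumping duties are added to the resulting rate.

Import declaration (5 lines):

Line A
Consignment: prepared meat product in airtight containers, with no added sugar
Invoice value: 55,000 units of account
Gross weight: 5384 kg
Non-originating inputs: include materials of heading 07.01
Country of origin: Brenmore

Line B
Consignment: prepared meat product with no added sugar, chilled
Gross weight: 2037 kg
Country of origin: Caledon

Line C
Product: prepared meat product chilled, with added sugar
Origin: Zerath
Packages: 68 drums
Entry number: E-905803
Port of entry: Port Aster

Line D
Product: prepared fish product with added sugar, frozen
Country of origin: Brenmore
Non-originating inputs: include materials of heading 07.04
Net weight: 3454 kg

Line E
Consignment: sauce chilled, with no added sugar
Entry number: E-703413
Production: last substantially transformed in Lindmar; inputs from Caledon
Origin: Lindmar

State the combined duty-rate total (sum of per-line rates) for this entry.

110%

Line A: prepared meat product → 07.01; in airtight containers → 07.01.02; with no added sugar → 07.01.02.02. Scheduled 17%. Brenmore agreement on 07.04: 07.01.02.02 not covered; Brenmore agreement on 07.01.02: CTH not met. → 17%.
Line B: prepared meat product → 07.01; chilled → 07.01.01; with no added sugar → 07.01.01.02. Scheduled 35%. No special measure applies. → 35%.
Line C: prepared meat product → 07.01; chilled → 07.01.01; with added sugar → 07.01.01.01. Scheduled 27%. No special measure applies. → 27%.
Line D: prepared fish product → 07.04; frozen → 07.04.02; with added sugar → 07.04.02.02. Scheduled 10%. Brenmore agreement on 07.04: CTH not met; Brenmore agreement on 07.01.02: 07.04.02.02 not covered. → 10%.
Line E: sauce → 07.02; chilled → 07.02.01; with no added sugar → 07.02.01.01. Scheduled 13%. quota on 07.02.01.01 exhausted → over-quota 21%; Lindmar agreement on 07.03.03: 07.02.01.01 not covered. → 21%.
Sum: 17% + 35% + 27% + 10% + 21% = 110%.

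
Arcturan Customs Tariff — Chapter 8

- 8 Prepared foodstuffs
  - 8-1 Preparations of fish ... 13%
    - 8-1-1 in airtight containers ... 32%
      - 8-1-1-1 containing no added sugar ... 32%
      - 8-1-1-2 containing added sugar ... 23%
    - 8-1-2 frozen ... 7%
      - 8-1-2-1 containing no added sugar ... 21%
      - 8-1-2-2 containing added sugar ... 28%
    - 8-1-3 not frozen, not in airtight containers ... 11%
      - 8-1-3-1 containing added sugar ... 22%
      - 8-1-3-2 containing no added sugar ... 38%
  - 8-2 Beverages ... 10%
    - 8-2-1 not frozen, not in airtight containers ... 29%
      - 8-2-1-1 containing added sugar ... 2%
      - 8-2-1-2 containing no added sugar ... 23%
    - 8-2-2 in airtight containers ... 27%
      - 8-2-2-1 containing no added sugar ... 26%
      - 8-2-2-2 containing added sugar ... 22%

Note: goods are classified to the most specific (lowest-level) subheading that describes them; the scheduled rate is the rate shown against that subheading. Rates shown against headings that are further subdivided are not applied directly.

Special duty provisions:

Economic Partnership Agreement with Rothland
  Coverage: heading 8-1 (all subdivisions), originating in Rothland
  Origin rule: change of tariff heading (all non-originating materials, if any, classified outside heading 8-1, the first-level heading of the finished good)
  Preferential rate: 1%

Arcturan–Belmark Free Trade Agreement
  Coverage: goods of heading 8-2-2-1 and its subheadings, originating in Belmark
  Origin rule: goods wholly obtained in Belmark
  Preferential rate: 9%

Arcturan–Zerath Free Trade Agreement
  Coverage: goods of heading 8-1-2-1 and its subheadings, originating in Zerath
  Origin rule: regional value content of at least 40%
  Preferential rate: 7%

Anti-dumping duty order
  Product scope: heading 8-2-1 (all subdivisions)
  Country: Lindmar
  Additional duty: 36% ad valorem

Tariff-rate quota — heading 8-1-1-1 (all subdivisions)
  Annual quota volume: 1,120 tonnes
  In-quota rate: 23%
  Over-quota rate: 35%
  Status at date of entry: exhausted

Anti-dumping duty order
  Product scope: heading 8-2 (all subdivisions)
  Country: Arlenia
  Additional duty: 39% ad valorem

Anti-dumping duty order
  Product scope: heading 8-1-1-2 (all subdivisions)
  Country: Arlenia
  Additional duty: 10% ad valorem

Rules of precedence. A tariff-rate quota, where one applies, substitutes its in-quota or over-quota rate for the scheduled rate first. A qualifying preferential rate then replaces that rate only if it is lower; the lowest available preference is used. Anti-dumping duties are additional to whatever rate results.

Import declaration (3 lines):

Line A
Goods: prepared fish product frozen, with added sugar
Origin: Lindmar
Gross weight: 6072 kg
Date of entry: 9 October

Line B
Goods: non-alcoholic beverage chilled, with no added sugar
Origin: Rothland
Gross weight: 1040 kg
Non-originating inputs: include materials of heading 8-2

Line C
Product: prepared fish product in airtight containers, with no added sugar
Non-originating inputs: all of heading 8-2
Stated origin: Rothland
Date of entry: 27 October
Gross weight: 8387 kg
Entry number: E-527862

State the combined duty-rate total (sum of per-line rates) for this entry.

Line A: prepared fish product → 8-1; frozen → 8-1-2; with added sugar → 8-1-2-2. Scheduled 28%. No special measure applies. → 28%.
Line B: non-alcoholic beverage → 8-2; chilled → 8-2-1; with no added sugar → 8-2-1-2. Scheduled 23%. Rothland agreement on 8-1: 8-2-1-2 not covered. → 23%.
Line C: prepared fish product → 8-1; in airtight containers → 8-1-1; with no added sugar → 8-1-1-1. Scheduled 32%. quota on 8-1-1-1 exhausted → over-quota 35%; Rothland agreement on 8-1: CTH met → 1% available; preferential 1%. → 1%.
Sum: 28% + 23% + 1% = 52%.

52%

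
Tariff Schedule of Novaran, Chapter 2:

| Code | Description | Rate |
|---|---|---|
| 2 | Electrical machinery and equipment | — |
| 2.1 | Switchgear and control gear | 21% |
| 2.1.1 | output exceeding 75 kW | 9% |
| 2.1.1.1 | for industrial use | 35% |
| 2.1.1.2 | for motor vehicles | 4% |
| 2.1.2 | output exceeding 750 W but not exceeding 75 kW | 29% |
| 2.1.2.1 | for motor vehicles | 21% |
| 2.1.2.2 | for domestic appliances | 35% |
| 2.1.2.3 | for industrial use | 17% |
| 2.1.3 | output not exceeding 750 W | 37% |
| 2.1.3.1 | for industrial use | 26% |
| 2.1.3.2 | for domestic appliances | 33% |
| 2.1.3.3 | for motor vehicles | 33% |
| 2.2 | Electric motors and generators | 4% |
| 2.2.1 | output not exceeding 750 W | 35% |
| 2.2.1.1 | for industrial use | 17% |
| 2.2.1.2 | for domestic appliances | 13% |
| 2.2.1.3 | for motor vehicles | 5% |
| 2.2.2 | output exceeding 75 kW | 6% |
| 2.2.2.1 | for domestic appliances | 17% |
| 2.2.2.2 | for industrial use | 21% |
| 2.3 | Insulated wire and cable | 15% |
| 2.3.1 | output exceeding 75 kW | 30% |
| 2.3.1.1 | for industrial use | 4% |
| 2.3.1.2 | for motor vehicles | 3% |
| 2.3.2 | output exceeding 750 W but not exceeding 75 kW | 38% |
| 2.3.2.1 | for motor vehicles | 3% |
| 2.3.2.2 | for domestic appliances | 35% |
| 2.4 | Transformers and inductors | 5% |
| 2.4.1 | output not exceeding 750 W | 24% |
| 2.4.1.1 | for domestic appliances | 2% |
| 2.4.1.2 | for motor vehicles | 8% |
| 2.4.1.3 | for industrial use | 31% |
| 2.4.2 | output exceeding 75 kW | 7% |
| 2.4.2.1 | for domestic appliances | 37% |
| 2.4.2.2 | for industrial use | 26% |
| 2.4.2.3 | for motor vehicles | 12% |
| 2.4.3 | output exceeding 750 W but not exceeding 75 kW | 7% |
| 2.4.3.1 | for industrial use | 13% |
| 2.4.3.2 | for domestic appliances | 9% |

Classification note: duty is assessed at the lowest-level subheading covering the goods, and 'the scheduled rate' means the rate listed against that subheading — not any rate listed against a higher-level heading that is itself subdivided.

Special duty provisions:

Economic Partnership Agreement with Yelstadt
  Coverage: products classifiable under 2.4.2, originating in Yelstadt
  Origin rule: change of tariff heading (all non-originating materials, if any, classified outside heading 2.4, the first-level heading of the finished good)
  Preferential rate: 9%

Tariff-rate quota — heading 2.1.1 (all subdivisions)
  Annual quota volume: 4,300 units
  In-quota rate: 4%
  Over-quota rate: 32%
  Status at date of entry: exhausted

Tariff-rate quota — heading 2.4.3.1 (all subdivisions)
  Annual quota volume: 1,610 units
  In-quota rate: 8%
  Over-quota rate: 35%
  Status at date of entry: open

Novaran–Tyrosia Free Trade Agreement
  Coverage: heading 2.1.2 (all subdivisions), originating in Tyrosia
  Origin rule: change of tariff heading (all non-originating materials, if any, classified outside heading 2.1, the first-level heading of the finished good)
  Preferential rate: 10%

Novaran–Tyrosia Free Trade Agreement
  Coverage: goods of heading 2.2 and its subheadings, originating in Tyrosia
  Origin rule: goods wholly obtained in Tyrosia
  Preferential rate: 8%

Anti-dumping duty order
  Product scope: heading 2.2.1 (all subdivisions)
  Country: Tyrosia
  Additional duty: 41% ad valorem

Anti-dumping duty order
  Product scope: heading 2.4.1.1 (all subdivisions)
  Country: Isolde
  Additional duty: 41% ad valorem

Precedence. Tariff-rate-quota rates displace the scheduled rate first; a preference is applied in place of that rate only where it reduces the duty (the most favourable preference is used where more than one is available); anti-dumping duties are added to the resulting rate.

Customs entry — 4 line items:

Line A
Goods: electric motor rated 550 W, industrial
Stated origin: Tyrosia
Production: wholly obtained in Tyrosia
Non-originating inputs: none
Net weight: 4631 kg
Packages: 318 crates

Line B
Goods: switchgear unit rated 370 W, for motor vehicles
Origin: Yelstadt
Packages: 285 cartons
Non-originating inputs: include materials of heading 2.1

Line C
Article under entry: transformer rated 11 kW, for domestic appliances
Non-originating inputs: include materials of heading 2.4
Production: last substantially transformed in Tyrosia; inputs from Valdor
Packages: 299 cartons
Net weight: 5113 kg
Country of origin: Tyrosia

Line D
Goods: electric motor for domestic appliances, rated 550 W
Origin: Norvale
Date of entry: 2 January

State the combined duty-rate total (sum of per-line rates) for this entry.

Line A: electric motor → 2.2; rated 550 W → 2.2.1; industrial → 2.2.1.1. Scheduled 17%. Tyrosia agreement on 2.1.2: 2.2.1.1 not covered; Tyrosia agreement on 2.2: wholly obtained → 8% available; preferential 8%; anti-dumping (Tyrosia, 2.2.1): +41%; total 8% + 41% = 49%. → 49%.
Line B: switchgear unit → 2.1; rated 370 W → 2.1.3; for motor vehicles → 2.1.3.3. Scheduled 33%. Yelstadt agreement on 2.4.2: 2.1.3.3 not covered. → 33%.
Line C: transformer → 2.4; rated 11 kW → 2.4.3; for domestic appliances → 2.4.3.2. Scheduled 9%. Tyrosia agreement on 2.1.2: 2.4.3.2 not covered; Tyrosia agreement on 2.2: 2.4.3.2 not covered. → 9%.
Line D: electric motor → 2.2; rated 550 W → 2.2.1; for domestic appliances → 2.2.1.2. Scheduled 13%. No special measure applies. → 13%.
Sum: 49% + 33% + 9% + 13% = 104%.

104%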